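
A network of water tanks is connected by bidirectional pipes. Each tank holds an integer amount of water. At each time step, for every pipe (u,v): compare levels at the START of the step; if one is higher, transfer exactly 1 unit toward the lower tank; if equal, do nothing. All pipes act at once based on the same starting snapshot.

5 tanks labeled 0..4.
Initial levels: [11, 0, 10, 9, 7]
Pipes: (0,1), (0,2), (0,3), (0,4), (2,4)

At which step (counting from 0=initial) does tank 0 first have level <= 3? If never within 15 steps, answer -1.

Step 1: flows [0->1,0->2,0->3,0->4,2->4] -> levels [7 1 10 10 9]
Step 2: flows [0->1,2->0,3->0,4->0,2->4] -> levels [9 2 8 9 9]
Step 3: flows [0->1,0->2,0=3,0=4,4->2] -> levels [7 3 10 9 8]
Step 4: flows [0->1,2->0,3->0,4->0,2->4] -> levels [9 4 8 8 8]
Step 5: flows [0->1,0->2,0->3,0->4,2=4] -> levels [5 5 9 9 9]
Step 6: flows [0=1,2->0,3->0,4->0,2=4] -> levels [8 5 8 8 8]
Step 7: flows [0->1,0=2,0=3,0=4,2=4] -> levels [7 6 8 8 8]
Step 8: flows [0->1,2->0,3->0,4->0,2=4] -> levels [9 7 7 7 7]
Step 9: flows [0->1,0->2,0->3,0->4,2=4] -> levels [5 8 8 8 8]
Step 10: flows [1->0,2->0,3->0,4->0,2=4] -> levels [9 7 7 7 7]
  -> period-2 cycle (repeats step 8); tank 0 never drops to <=3
Tank 0 never reaches <=3 within 15 steps

Answer: -1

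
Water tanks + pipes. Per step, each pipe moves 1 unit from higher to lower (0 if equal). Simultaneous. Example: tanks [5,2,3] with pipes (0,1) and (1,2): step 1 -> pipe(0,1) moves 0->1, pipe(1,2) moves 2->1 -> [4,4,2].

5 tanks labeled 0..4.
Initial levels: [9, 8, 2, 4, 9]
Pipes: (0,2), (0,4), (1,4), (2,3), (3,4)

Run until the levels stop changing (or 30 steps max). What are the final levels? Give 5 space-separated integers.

Answer: 5 6 8 5 8

Derivation:
Step 1: flows [0->2,0=4,4->1,3->2,4->3] -> levels [8 9 4 4 7]
Step 2: flows [0->2,0->4,1->4,2=3,4->3] -> levels [6 8 5 5 8]
Step 3: flows [0->2,4->0,1=4,2=3,4->3] -> levels [6 8 6 6 6]
Step 4: flows [0=2,0=4,1->4,2=3,3=4] -> levels [6 7 6 6 7]
Step 5: flows [0=2,4->0,1=4,2=3,4->3] -> levels [7 7 6 7 5]
Step 6: flows [0->2,0->4,1->4,3->2,3->4] -> levels [5 6 8 5 8]
Step 7: flows [2->0,4->0,4->1,2->3,4->3] -> levels [7 7 6 7 5]
  -> period-2 cycle: step 7 state = step 5 state; never stabilizes
  -> state at step 30: (30-5) mod 2 = 1, same as step 6 -> [5 6 8 5 8]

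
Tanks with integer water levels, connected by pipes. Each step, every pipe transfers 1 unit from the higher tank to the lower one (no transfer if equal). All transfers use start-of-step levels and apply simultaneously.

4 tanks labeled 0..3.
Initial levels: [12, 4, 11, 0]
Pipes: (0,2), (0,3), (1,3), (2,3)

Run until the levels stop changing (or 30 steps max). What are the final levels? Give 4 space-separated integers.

Answer: 8 7 7 5

Derivation:
Step 1: flows [0->2,0->3,1->3,2->3] -> levels [10 3 11 3]
Step 2: flows [2->0,0->3,1=3,2->3] -> levels [10 3 9 5]
Step 3: flows [0->2,0->3,3->1,2->3] -> levels [8 4 9 6]
Step 4: flows [2->0,0->3,3->1,2->3] -> levels [8 5 7 7]
Step 5: flows [0->2,0->3,3->1,2=3] -> levels [6 6 8 7]
Step 6: flows [2->0,3->0,3->1,2->3] -> levels [8 7 6 6]
Step 7: flows [0->2,0->3,1->3,2=3] -> levels [6 6 7 8]
Step 8: flows [2->0,3->0,3->1,3->2] -> levels [8 7 7 5]
Step 9: flows [0->2,0->3,1->3,2->3] -> levels [6 6 7 8]
  -> period-2 cycle: step 9 state = step 7 state; never stabilizes
  -> state at step 30: (30-7) mod 2 = 1, same as step 8 -> [8 7 7 5]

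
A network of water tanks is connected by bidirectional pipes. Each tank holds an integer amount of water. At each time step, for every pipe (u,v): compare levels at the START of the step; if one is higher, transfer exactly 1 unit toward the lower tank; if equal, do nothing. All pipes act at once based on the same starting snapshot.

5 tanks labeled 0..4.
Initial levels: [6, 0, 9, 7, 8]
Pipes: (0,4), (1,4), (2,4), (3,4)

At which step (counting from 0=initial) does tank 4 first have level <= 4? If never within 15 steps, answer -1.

Step 1: flows [4->0,4->1,2->4,4->3] -> levels [7 1 8 8 6]
Step 2: flows [0->4,4->1,2->4,3->4] -> levels [6 2 7 7 8]
Step 3: flows [4->0,4->1,4->2,4->3] -> levels [7 3 8 8 4]
Tank 4 first reaches <=4 at step 3

Answer: 3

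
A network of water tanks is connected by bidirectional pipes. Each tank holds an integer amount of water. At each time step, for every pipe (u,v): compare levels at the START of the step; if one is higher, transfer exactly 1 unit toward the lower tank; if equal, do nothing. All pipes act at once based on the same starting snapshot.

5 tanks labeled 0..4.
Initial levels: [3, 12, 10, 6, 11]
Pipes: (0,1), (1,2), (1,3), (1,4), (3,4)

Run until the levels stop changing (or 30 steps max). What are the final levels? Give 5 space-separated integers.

Step 1: flows [1->0,1->2,1->3,1->4,4->3] -> levels [4 8 11 8 11]
Step 2: flows [1->0,2->1,1=3,4->1,4->3] -> levels [5 9 10 9 9]
Step 3: flows [1->0,2->1,1=3,1=4,3=4] -> levels [6 9 9 9 9]
Step 4: flows [1->0,1=2,1=3,1=4,3=4] -> levels [7 8 9 9 9]
Step 5: flows [1->0,2->1,3->1,4->1,3=4] -> levels [8 10 8 8 8]
Step 6: flows [1->0,1->2,1->3,1->4,3=4] -> levels [9 6 9 9 9]
Step 7: flows [0->1,2->1,3->1,4->1,3=4] -> levels [8 10 8 8 8]
  -> period-2 cycle: step 7 state = step 5 state; never stabilizes
  -> state at step 30: (30-5) mod 2 = 1, same as step 6 -> [9 6 9 9 9]

Answer: 9 6 9 9 9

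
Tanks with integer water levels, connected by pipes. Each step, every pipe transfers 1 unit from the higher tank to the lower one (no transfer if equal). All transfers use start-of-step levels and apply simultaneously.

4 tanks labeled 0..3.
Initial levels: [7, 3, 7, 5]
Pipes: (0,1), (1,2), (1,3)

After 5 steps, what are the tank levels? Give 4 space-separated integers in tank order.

Step 1: flows [0->1,2->1,3->1] -> levels [6 6 6 4]
Step 2: flows [0=1,1=2,1->3] -> levels [6 5 6 5]
Step 3: flows [0->1,2->1,1=3] -> levels [5 7 5 5]
Step 4: flows [1->0,1->2,1->3] -> levels [6 4 6 6]
Step 5: flows [0->1,2->1,3->1] -> levels [5 7 5 5]

Answer: 5 7 5 5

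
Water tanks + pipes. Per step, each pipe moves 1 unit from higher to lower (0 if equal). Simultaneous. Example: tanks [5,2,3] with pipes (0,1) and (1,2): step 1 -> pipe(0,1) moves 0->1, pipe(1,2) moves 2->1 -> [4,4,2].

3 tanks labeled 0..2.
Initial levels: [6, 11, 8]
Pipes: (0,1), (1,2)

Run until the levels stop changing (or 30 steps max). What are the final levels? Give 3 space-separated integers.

Step 1: flows [1->0,1->2] -> levels [7 9 9]
Step 2: flows [1->0,1=2] -> levels [8 8 9]
Step 3: flows [0=1,2->1] -> levels [8 9 8]
Step 4: flows [1->0,1->2] -> levels [9 7 9]
Step 5: flows [0->1,2->1] -> levels [8 9 8]
  -> period-2 cycle: step 5 state = step 3 state; never stabilizes
  -> state at step 30: (30-3) mod 2 = 1, same as step 4 -> [9 7 9]

Answer: 9 7 9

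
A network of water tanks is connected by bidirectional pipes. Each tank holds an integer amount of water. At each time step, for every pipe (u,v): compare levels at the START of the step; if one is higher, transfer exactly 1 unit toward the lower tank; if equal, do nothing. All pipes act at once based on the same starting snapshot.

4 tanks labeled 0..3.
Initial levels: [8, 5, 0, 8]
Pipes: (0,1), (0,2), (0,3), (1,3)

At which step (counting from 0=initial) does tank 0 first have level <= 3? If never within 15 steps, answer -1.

Step 1: flows [0->1,0->2,0=3,3->1] -> levels [6 7 1 7]
Step 2: flows [1->0,0->2,3->0,1=3] -> levels [7 6 2 6]
Step 3: flows [0->1,0->2,0->3,1=3] -> levels [4 7 3 7]
Step 4: flows [1->0,0->2,3->0,1=3] -> levels [5 6 4 6]
Step 5: flows [1->0,0->2,3->0,1=3] -> levels [6 5 5 5]
Step 6: flows [0->1,0->2,0->3,1=3] -> levels [3 6 6 6]
Tank 0 first reaches <=3 at step 6

Answer: 6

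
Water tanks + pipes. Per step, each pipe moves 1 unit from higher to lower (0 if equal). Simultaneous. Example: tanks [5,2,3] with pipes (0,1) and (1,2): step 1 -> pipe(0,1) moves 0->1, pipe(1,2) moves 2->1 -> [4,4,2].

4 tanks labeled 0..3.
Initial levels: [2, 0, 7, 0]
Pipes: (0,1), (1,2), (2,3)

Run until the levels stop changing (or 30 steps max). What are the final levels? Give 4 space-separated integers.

Step 1: flows [0->1,2->1,2->3] -> levels [1 2 5 1]
Step 2: flows [1->0,2->1,2->3] -> levels [2 2 3 2]
Step 3: flows [0=1,2->1,2->3] -> levels [2 3 1 3]
Step 4: flows [1->0,1->2,3->2] -> levels [3 1 3 2]
Step 5: flows [0->1,2->1,2->3] -> levels [2 3 1 3]
  -> period-2 cycle: step 5 state = step 3 state; never stabilizes
  -> state at step 30: (30-3) mod 2 = 1, same as step 4 -> [3 1 3 2]

Answer: 3 1 3 2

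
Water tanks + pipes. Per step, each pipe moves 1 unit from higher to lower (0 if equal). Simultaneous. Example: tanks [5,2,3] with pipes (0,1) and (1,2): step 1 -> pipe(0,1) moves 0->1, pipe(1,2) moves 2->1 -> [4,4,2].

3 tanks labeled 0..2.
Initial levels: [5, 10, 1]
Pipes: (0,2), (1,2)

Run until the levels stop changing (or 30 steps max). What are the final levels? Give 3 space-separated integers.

Answer: 6 6 4

Derivation:
Step 1: flows [0->2,1->2] -> levels [4 9 3]
Step 2: flows [0->2,1->2] -> levels [3 8 5]
Step 3: flows [2->0,1->2] -> levels [4 7 5]
Step 4: flows [2->0,1->2] -> levels [5 6 5]
Step 5: flows [0=2,1->2] -> levels [5 5 6]
Step 6: flows [2->0,2->1] -> levels [6 6 4]
Step 7: flows [0->2,1->2] -> levels [5 5 6]
  -> period-2 cycle: step 7 state = step 5 state; never stabilizes
  -> state at step 30: (30-5) mod 2 = 1, same as step 6 -> [6 6 4]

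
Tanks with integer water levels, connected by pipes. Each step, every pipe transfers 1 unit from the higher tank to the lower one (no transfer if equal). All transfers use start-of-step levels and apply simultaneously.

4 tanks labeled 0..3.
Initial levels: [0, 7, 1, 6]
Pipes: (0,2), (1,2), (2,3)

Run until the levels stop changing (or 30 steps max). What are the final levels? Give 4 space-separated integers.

Answer: 4 4 2 4

Derivation:
Step 1: flows [2->0,1->2,3->2] -> levels [1 6 2 5]
Step 2: flows [2->0,1->2,3->2] -> levels [2 5 3 4]
Step 3: flows [2->0,1->2,3->2] -> levels [3 4 4 3]
Step 4: flows [2->0,1=2,2->3] -> levels [4 4 2 4]
Step 5: flows [0->2,1->2,3->2] -> levels [3 3 5 3]
Step 6: flows [2->0,2->1,2->3] -> levels [4 4 2 4]
  -> period-2 cycle: step 6 state = step 4 state; never stabilizes
  -> state at step 30: (30-4) mod 2 = 0, same as step 4 -> [4 4 2 4]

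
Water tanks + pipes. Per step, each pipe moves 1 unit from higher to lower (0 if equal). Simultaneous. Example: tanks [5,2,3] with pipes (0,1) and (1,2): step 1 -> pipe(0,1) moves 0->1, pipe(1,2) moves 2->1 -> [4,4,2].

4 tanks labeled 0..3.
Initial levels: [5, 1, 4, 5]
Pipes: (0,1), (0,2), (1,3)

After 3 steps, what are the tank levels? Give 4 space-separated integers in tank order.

Step 1: flows [0->1,0->2,3->1] -> levels [3 3 5 4]
Step 2: flows [0=1,2->0,3->1] -> levels [4 4 4 3]
Step 3: flows [0=1,0=2,1->3] -> levels [4 3 4 4]

Answer: 4 3 4 4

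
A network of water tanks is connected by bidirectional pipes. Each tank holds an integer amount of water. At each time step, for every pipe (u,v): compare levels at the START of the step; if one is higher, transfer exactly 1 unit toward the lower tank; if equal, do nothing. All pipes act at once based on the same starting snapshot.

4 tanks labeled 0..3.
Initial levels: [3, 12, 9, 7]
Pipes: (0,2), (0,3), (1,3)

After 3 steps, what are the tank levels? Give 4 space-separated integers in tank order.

Answer: 7 9 7 8

Derivation:
Step 1: flows [2->0,3->0,1->3] -> levels [5 11 8 7]
Step 2: flows [2->0,3->0,1->3] -> levels [7 10 7 7]
Step 3: flows [0=2,0=3,1->3] -> levels [7 9 7 8]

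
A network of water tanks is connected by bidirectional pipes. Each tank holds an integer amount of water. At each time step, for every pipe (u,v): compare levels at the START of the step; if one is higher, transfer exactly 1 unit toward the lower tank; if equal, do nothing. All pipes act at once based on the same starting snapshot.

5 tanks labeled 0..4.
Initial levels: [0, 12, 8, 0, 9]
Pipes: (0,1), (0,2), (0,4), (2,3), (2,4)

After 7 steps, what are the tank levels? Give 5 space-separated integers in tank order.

Step 1: flows [1->0,2->0,4->0,2->3,4->2] -> levels [3 11 7 1 7]
Step 2: flows [1->0,2->0,4->0,2->3,2=4] -> levels [6 10 5 2 6]
Step 3: flows [1->0,0->2,0=4,2->3,4->2] -> levels [6 9 6 3 5]
Step 4: flows [1->0,0=2,0->4,2->3,2->4] -> levels [6 8 4 4 7]
Step 5: flows [1->0,0->2,4->0,2=3,4->2] -> levels [7 7 6 4 5]
Step 6: flows [0=1,0->2,0->4,2->3,2->4] -> levels [5 7 5 5 7]
Step 7: flows [1->0,0=2,4->0,2=3,4->2] -> levels [7 6 6 5 5]

Answer: 7 6 6 5 5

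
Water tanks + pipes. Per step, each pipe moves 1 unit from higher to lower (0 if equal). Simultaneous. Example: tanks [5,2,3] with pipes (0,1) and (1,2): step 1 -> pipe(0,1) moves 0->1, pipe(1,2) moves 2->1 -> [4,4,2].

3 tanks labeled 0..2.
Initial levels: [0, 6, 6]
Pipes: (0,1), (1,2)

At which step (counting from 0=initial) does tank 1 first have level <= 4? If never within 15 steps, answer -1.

Step 1: flows [1->0,1=2] -> levels [1 5 6]
Step 2: flows [1->0,2->1] -> levels [2 5 5]
Step 3: flows [1->0,1=2] -> levels [3 4 5]
Tank 1 first reaches <=4 at step 3

Answer: 3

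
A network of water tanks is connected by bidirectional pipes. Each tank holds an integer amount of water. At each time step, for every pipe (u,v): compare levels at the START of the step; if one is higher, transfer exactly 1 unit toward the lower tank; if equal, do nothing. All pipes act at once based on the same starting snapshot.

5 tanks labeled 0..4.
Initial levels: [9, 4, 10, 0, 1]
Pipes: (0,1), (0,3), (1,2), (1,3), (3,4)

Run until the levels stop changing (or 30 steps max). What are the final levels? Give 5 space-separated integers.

Answer: 5 6 5 3 5

Derivation:
Step 1: flows [0->1,0->3,2->1,1->3,4->3] -> levels [7 5 9 3 0]
Step 2: flows [0->1,0->3,2->1,1->3,3->4] -> levels [5 6 8 4 1]
Step 3: flows [1->0,0->3,2->1,1->3,3->4] -> levels [5 5 7 5 2]
Step 4: flows [0=1,0=3,2->1,1=3,3->4] -> levels [5 6 6 4 3]
Step 5: flows [1->0,0->3,1=2,1->3,3->4] -> levels [5 4 6 5 4]
Step 6: flows [0->1,0=3,2->1,3->1,3->4] -> levels [4 7 5 3 5]
Step 7: flows [1->0,0->3,1->2,1->3,4->3] -> levels [4 4 6 6 4]
Step 8: flows [0=1,3->0,2->1,3->1,3->4] -> levels [5 6 5 3 5]
Step 9: flows [1->0,0->3,1->2,1->3,4->3] -> levels [5 3 6 6 4]
Step 10: flows [0->1,3->0,2->1,3->1,3->4] -> levels [5 6 5 3 5]
  -> period-2 cycle: step 10 state = step 8 state; never stabilizes
  -> state at step 30: (30-8) mod 2 = 0, same as step 8 -> [5 6 5 3 5]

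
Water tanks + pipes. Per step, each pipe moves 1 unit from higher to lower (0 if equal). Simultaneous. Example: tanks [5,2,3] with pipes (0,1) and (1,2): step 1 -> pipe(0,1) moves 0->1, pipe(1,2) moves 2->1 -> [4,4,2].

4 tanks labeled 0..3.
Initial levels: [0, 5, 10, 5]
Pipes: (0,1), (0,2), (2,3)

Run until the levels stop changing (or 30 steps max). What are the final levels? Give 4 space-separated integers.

Step 1: flows [1->0,2->0,2->3] -> levels [2 4 8 6]
Step 2: flows [1->0,2->0,2->3] -> levels [4 3 6 7]
Step 3: flows [0->1,2->0,3->2] -> levels [4 4 6 6]
Step 4: flows [0=1,2->0,2=3] -> levels [5 4 5 6]
Step 5: flows [0->1,0=2,3->2] -> levels [4 5 6 5]
Step 6: flows [1->0,2->0,2->3] -> levels [6 4 4 6]
Step 7: flows [0->1,0->2,3->2] -> levels [4 5 6 5]
  -> period-2 cycle: step 7 state = step 5 state; never stabilizes
  -> state at step 30: (30-5) mod 2 = 1, same as step 6 -> [6 4 4 6]

Answer: 6 4 4 6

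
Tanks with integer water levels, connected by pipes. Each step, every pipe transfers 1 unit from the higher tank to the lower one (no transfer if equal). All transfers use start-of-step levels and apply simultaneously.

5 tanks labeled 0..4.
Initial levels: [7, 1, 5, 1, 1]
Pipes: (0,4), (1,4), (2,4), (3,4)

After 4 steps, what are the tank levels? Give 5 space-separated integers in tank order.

Step 1: flows [0->4,1=4,2->4,3=4] -> levels [6 1 4 1 3]
Step 2: flows [0->4,4->1,2->4,4->3] -> levels [5 2 3 2 3]
Step 3: flows [0->4,4->1,2=4,4->3] -> levels [4 3 3 3 2]
Step 4: flows [0->4,1->4,2->4,3->4] -> levels [3 2 2 2 6]

Answer: 3 2 2 2 6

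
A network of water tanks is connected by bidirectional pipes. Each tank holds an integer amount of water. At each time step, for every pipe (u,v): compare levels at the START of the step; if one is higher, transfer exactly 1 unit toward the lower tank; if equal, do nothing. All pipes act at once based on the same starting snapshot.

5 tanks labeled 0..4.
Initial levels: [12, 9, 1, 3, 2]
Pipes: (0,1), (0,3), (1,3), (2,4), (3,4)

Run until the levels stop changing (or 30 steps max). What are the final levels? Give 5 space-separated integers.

Answer: 5 5 6 7 4

Derivation:
Step 1: flows [0->1,0->3,1->3,4->2,3->4] -> levels [10 9 2 4 2]
Step 2: flows [0->1,0->3,1->3,2=4,3->4] -> levels [8 9 2 5 3]
Step 3: flows [1->0,0->3,1->3,4->2,3->4] -> levels [8 7 3 6 3]
Step 4: flows [0->1,0->3,1->3,2=4,3->4] -> levels [6 7 3 7 4]
Step 5: flows [1->0,3->0,1=3,4->2,3->4] -> levels [8 6 4 5 4]
Step 6: flows [0->1,0->3,1->3,2=4,3->4] -> levels [6 6 4 6 5]
Step 7: flows [0=1,0=3,1=3,4->2,3->4] -> levels [6 6 5 5 5]
Step 8: flows [0=1,0->3,1->3,2=4,3=4] -> levels [5 5 5 7 5]
Step 9: flows [0=1,3->0,3->1,2=4,3->4] -> levels [6 6 5 4 6]
Step 10: flows [0=1,0->3,1->3,4->2,4->3] -> levels [5 5 6 7 4]
Step 11: flows [0=1,3->0,3->1,2->4,3->4] -> levels [6 6 5 4 6]
  -> period-2 cycle: step 11 state = step 9 state; never stabilizes
  -> state at step 30: (30-9) mod 2 = 1, same as step 10 -> [5 5 6 7 4]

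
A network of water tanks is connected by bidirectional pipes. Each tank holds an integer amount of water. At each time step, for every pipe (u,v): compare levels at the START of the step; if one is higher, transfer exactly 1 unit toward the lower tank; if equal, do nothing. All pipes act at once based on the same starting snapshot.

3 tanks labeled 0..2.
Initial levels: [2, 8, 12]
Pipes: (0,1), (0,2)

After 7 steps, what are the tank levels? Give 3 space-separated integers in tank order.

Answer: 8 7 7

Derivation:
Step 1: flows [1->0,2->0] -> levels [4 7 11]
Step 2: flows [1->0,2->0] -> levels [6 6 10]
Step 3: flows [0=1,2->0] -> levels [7 6 9]
Step 4: flows [0->1,2->0] -> levels [7 7 8]
Step 5: flows [0=1,2->0] -> levels [8 7 7]
Step 6: flows [0->1,0->2] -> levels [6 8 8]
Step 7: flows [1->0,2->0] -> levels [8 7 7]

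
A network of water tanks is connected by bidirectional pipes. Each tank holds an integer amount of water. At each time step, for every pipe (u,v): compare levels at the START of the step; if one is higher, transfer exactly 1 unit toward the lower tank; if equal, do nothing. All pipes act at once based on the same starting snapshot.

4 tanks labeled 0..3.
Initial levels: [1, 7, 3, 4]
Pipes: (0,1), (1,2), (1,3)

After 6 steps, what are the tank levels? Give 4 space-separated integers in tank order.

Answer: 3 6 3 3

Derivation:
Step 1: flows [1->0,1->2,1->3] -> levels [2 4 4 5]
Step 2: flows [1->0,1=2,3->1] -> levels [3 4 4 4]
Step 3: flows [1->0,1=2,1=3] -> levels [4 3 4 4]
Step 4: flows [0->1,2->1,3->1] -> levels [3 6 3 3]
Step 5: flows [1->0,1->2,1->3] -> levels [4 3 4 4]
  -> period-2 cycle: step 5 state = step 3 state
  -> state at step 6: (6-3) mod 2 = 1, same as step 4 -> [3 6 3 3]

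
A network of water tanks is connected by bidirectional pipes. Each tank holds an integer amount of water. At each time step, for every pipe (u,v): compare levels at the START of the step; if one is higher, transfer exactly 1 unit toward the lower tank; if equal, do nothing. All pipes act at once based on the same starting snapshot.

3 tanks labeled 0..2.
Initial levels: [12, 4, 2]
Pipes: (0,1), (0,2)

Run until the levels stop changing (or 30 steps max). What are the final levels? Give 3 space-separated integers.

Answer: 6 6 6

Derivation:
Step 1: flows [0->1,0->2] -> levels [10 5 3]
Step 2: flows [0->1,0->2] -> levels [8 6 4]
Step 3: flows [0->1,0->2] -> levels [6 7 5]
Step 4: flows [1->0,0->2] -> levels [6 6 6]
Step 5: flows [0=1,0=2] -> levels [6 6 6]
  -> stable (no change)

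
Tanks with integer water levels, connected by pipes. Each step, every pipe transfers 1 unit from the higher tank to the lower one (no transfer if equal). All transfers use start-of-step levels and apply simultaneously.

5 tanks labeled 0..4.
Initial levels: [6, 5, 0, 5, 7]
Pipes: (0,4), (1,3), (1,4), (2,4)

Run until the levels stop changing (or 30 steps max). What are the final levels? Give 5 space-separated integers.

Step 1: flows [4->0,1=3,4->1,4->2] -> levels [7 6 1 5 4]
Step 2: flows [0->4,1->3,1->4,4->2] -> levels [6 4 2 6 5]
Step 3: flows [0->4,3->1,4->1,4->2] -> levels [5 6 3 5 4]
Step 4: flows [0->4,1->3,1->4,4->2] -> levels [4 4 4 6 5]
Step 5: flows [4->0,3->1,4->1,4->2] -> levels [5 6 5 5 2]
Step 6: flows [0->4,1->3,1->4,2->4] -> levels [4 4 4 6 5]
  -> period-2 cycle: step 6 state = step 4 state; never stabilizes
  -> state at step 30: (30-4) mod 2 = 0, same as step 4 -> [4 4 4 6 5]

Answer: 4 4 4 6 5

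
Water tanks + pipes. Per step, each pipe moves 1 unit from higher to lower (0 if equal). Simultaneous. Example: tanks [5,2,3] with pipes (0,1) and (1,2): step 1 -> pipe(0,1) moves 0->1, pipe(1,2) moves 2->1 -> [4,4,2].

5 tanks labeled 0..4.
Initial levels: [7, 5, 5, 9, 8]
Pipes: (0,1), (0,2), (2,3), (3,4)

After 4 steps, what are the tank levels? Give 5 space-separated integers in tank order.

Step 1: flows [0->1,0->2,3->2,3->4] -> levels [5 6 7 7 9]
Step 2: flows [1->0,2->0,2=3,4->3] -> levels [7 5 6 8 8]
Step 3: flows [0->1,0->2,3->2,3=4] -> levels [5 6 8 7 8]
Step 4: flows [1->0,2->0,2->3,4->3] -> levels [7 5 6 9 7]

Answer: 7 5 6 9 7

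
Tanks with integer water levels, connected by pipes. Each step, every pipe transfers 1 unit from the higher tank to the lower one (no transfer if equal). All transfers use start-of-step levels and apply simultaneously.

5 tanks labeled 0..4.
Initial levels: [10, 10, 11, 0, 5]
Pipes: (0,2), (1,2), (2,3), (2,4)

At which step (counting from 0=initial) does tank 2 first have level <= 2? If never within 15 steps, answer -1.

Step 1: flows [2->0,2->1,2->3,2->4] -> levels [11 11 7 1 6]
Step 2: flows [0->2,1->2,2->3,2->4] -> levels [10 10 7 2 7]
Step 3: flows [0->2,1->2,2->3,2=4] -> levels [9 9 8 3 7]
Step 4: flows [0->2,1->2,2->3,2->4] -> levels [8 8 8 4 8]
Step 5: flows [0=2,1=2,2->3,2=4] -> levels [8 8 7 5 8]
Step 6: flows [0->2,1->2,2->3,4->2] -> levels [7 7 9 6 7]
Step 7: flows [2->0,2->1,2->3,2->4] -> levels [8 8 5 7 8]
Step 8: flows [0->2,1->2,3->2,4->2] -> levels [7 7 9 6 7]
  -> period-2 cycle (repeats step 6); tank 2 never drops to <=2
Tank 2 never reaches <=2 within 15 steps

Answer: -1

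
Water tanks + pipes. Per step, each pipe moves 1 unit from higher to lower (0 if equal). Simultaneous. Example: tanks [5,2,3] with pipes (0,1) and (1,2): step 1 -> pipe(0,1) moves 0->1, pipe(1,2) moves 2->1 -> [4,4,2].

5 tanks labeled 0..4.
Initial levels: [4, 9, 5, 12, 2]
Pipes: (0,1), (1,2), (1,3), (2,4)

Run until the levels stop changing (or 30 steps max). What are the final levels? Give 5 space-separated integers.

Step 1: flows [1->0,1->2,3->1,2->4] -> levels [5 8 5 11 3]
Step 2: flows [1->0,1->2,3->1,2->4] -> levels [6 7 5 10 4]
Step 3: flows [1->0,1->2,3->1,2->4] -> levels [7 6 5 9 5]
Step 4: flows [0->1,1->2,3->1,2=4] -> levels [6 7 6 8 5]
Step 5: flows [1->0,1->2,3->1,2->4] -> levels [7 6 6 7 6]
Step 6: flows [0->1,1=2,3->1,2=4] -> levels [6 8 6 6 6]
Step 7: flows [1->0,1->2,1->3,2=4] -> levels [7 5 7 7 6]
Step 8: flows [0->1,2->1,3->1,2->4] -> levels [6 8 5 6 7]
Step 9: flows [1->0,1->2,1->3,4->2] -> levels [7 5 7 7 6]
  -> period-2 cycle: step 9 state = step 7 state; never stabilizes
  -> state at step 30: (30-7) mod 2 = 1, same as step 8 -> [6 8 5 6 7]

Answer: 6 8 5 6 7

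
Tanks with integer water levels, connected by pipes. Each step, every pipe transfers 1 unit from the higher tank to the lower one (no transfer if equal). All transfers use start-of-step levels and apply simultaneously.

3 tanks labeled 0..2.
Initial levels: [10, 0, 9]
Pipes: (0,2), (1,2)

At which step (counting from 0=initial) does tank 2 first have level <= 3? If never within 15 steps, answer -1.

Answer: -1

Derivation:
Step 1: flows [0->2,2->1] -> levels [9 1 9]
Step 2: flows [0=2,2->1] -> levels [9 2 8]
Step 3: flows [0->2,2->1] -> levels [8 3 8]
Step 4: flows [0=2,2->1] -> levels [8 4 7]
Step 5: flows [0->2,2->1] -> levels [7 5 7]
Step 6: flows [0=2,2->1] -> levels [7 6 6]
Step 7: flows [0->2,1=2] -> levels [6 6 7]
Step 8: flows [2->0,2->1] -> levels [7 7 5]
Step 9: flows [0->2,1->2] -> levels [6 6 7]
  -> period-2 cycle (repeats step 7); tank 2 never drops to <=3
Tank 2 never reaches <=3 within 15 steps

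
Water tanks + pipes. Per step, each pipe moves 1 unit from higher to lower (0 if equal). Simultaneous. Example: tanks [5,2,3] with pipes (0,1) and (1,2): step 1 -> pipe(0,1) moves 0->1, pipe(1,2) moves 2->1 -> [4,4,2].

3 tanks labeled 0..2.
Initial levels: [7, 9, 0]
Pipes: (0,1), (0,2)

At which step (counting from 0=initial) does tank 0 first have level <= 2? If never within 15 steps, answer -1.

Answer: -1

Derivation:
Step 1: flows [1->0,0->2] -> levels [7 8 1]
Step 2: flows [1->0,0->2] -> levels [7 7 2]
Step 3: flows [0=1,0->2] -> levels [6 7 3]
Step 4: flows [1->0,0->2] -> levels [6 6 4]
Step 5: flows [0=1,0->2] -> levels [5 6 5]
Step 6: flows [1->0,0=2] -> levels [6 5 5]
Step 7: flows [0->1,0->2] -> levels [4 6 6]
Step 8: flows [1->0,2->0] -> levels [6 5 5]
  -> period-2 cycle (repeats step 6); tank 0 never drops to <=2
Tank 0 never reaches <=2 within 15 steps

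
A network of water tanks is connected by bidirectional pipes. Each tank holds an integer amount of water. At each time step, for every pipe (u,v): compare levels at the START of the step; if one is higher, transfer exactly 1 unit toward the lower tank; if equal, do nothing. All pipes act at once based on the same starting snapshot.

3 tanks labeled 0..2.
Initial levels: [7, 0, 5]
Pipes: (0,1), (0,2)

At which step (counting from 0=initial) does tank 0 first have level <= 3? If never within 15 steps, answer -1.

Answer: -1

Derivation:
Step 1: flows [0->1,0->2] -> levels [5 1 6]
Step 2: flows [0->1,2->0] -> levels [5 2 5]
Step 3: flows [0->1,0=2] -> levels [4 3 5]
Step 4: flows [0->1,2->0] -> levels [4 4 4]
Step 5: flows [0=1,0=2] -> levels [4 4 4]
  -> stable; tank 0 stays at 4 > 3
Tank 0 never reaches <=3 within 15 steps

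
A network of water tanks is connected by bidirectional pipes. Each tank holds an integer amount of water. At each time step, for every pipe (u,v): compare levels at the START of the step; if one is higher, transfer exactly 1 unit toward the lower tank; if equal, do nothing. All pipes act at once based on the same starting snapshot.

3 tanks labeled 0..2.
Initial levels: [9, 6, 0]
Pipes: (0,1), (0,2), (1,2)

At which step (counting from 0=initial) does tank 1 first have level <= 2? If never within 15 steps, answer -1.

Step 1: flows [0->1,0->2,1->2] -> levels [7 6 2]
Step 2: flows [0->1,0->2,1->2] -> levels [5 6 4]
Step 3: flows [1->0,0->2,1->2] -> levels [5 4 6]
Step 4: flows [0->1,2->0,2->1] -> levels [5 6 4]
  -> period-2 cycle (repeats step 2); tank 1 never drops to <=2
Tank 1 never reaches <=2 within 15 steps

Answer: -1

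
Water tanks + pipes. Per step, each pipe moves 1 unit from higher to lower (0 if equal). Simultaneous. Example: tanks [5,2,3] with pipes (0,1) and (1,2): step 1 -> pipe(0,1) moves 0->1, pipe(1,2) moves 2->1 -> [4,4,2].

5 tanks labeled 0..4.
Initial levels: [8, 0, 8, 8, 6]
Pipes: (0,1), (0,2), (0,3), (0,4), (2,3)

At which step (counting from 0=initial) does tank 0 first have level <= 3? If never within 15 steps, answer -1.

Answer: 6

Derivation:
Step 1: flows [0->1,0=2,0=3,0->4,2=3] -> levels [6 1 8 8 7]
Step 2: flows [0->1,2->0,3->0,4->0,2=3] -> levels [8 2 7 7 6]
Step 3: flows [0->1,0->2,0->3,0->4,2=3] -> levels [4 3 8 8 7]
Step 4: flows [0->1,2->0,3->0,4->0,2=3] -> levels [6 4 7 7 6]
Step 5: flows [0->1,2->0,3->0,0=4,2=3] -> levels [7 5 6 6 6]
Step 6: flows [0->1,0->2,0->3,0->4,2=3] -> levels [3 6 7 7 7]
Tank 0 first reaches <=3 at step 6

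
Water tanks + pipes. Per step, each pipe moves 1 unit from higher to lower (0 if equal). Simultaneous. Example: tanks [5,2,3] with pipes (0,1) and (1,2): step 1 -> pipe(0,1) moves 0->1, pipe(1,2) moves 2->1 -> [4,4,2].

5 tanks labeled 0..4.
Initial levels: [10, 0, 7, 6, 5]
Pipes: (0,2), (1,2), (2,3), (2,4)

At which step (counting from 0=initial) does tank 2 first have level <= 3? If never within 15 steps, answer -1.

Answer: 5

Derivation:
Step 1: flows [0->2,2->1,2->3,2->4] -> levels [9 1 5 7 6]
Step 2: flows [0->2,2->1,3->2,4->2] -> levels [8 2 7 6 5]
Step 3: flows [0->2,2->1,2->3,2->4] -> levels [7 3 5 7 6]
Step 4: flows [0->2,2->1,3->2,4->2] -> levels [6 4 7 6 5]
Step 5: flows [2->0,2->1,2->3,2->4] -> levels [7 5 3 7 6]
Tank 2 first reaches <=3 at step 5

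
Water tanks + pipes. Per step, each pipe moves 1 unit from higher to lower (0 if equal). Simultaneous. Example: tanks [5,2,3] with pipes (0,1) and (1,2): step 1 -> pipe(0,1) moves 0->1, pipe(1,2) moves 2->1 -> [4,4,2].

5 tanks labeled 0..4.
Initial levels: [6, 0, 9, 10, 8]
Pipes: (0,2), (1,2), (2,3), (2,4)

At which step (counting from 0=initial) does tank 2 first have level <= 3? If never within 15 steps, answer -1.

Step 1: flows [2->0,2->1,3->2,2->4] -> levels [7 1 7 9 9]
Step 2: flows [0=2,2->1,3->2,4->2] -> levels [7 2 8 8 8]
Step 3: flows [2->0,2->1,2=3,2=4] -> levels [8 3 6 8 8]
Step 4: flows [0->2,2->1,3->2,4->2] -> levels [7 4 8 7 7]
Step 5: flows [2->0,2->1,2->3,2->4] -> levels [8 5 4 8 8]
Step 6: flows [0->2,1->2,3->2,4->2] -> levels [7 4 8 7 7]
  -> period-2 cycle (repeats step 4); tank 2 never drops to <=3
Tank 2 never reaches <=3 within 15 steps

Answer: -1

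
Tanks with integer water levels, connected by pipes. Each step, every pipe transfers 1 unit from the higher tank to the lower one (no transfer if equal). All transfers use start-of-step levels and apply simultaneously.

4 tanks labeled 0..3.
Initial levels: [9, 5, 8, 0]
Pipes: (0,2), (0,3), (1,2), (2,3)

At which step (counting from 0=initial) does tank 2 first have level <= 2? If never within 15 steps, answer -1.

Answer: -1

Derivation:
Step 1: flows [0->2,0->3,2->1,2->3] -> levels [7 6 7 2]
Step 2: flows [0=2,0->3,2->1,2->3] -> levels [6 7 5 4]
Step 3: flows [0->2,0->3,1->2,2->3] -> levels [4 6 6 6]
Step 4: flows [2->0,3->0,1=2,2=3] -> levels [6 6 5 5]
Step 5: flows [0->2,0->3,1->2,2=3] -> levels [4 5 7 6]
Step 6: flows [2->0,3->0,2->1,2->3] -> levels [6 6 4 6]
Step 7: flows [0->2,0=3,1->2,3->2] -> levels [5 5 7 5]
Step 8: flows [2->0,0=3,2->1,2->3] -> levels [6 6 4 6]
  -> period-2 cycle (repeats step 6); tank 2 never drops to <=2
Tank 2 never reaches <=2 within 15 steps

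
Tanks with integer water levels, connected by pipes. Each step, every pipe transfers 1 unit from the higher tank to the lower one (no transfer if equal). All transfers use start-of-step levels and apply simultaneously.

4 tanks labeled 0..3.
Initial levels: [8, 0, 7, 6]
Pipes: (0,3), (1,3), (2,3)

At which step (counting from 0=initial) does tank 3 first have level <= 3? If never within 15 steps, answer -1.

Answer: 6

Derivation:
Step 1: flows [0->3,3->1,2->3] -> levels [7 1 6 7]
Step 2: flows [0=3,3->1,3->2] -> levels [7 2 7 5]
Step 3: flows [0->3,3->1,2->3] -> levels [6 3 6 6]
Step 4: flows [0=3,3->1,2=3] -> levels [6 4 6 5]
Step 5: flows [0->3,3->1,2->3] -> levels [5 5 5 6]
Step 6: flows [3->0,3->1,3->2] -> levels [6 6 6 3]
Tank 3 first reaches <=3 at step 6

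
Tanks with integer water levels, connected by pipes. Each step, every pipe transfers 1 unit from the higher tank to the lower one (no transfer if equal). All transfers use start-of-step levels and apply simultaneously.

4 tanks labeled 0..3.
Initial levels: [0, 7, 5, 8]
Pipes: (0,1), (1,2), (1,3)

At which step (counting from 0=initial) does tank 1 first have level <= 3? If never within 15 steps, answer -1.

Step 1: flows [1->0,1->2,3->1] -> levels [1 6 6 7]
Step 2: flows [1->0,1=2,3->1] -> levels [2 6 6 6]
Step 3: flows [1->0,1=2,1=3] -> levels [3 5 6 6]
Step 4: flows [1->0,2->1,3->1] -> levels [4 6 5 5]
Step 5: flows [1->0,1->2,1->3] -> levels [5 3 6 6]
Tank 1 first reaches <=3 at step 5

Answer: 5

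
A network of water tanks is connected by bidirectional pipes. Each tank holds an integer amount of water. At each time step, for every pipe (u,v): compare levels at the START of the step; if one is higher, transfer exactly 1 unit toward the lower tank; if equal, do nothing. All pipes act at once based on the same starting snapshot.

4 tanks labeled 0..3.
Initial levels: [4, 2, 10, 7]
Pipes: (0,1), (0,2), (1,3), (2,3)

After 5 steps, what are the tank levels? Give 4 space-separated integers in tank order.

Step 1: flows [0->1,2->0,3->1,2->3] -> levels [4 4 8 7]
Step 2: flows [0=1,2->0,3->1,2->3] -> levels [5 5 6 7]
Step 3: flows [0=1,2->0,3->1,3->2] -> levels [6 6 6 5]
Step 4: flows [0=1,0=2,1->3,2->3] -> levels [6 5 5 7]
Step 5: flows [0->1,0->2,3->1,3->2] -> levels [4 7 7 5]

Answer: 4 7 7 5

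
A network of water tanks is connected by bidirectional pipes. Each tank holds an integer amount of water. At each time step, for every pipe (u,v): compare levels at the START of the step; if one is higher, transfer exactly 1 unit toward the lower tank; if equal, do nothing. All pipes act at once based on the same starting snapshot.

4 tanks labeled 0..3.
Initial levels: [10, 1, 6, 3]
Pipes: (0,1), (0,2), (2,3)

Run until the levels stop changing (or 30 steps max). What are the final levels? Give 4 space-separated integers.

Answer: 4 5 6 5

Derivation:
Step 1: flows [0->1,0->2,2->3] -> levels [8 2 6 4]
Step 2: flows [0->1,0->2,2->3] -> levels [6 3 6 5]
Step 3: flows [0->1,0=2,2->3] -> levels [5 4 5 6]
Step 4: flows [0->1,0=2,3->2] -> levels [4 5 6 5]
Step 5: flows [1->0,2->0,2->3] -> levels [6 4 4 6]
Step 6: flows [0->1,0->2,3->2] -> levels [4 5 6 5]
  -> period-2 cycle: step 6 state = step 4 state; never stabilizes
  -> state at step 30: (30-4) mod 2 = 0, same as step 4 -> [4 5 6 5]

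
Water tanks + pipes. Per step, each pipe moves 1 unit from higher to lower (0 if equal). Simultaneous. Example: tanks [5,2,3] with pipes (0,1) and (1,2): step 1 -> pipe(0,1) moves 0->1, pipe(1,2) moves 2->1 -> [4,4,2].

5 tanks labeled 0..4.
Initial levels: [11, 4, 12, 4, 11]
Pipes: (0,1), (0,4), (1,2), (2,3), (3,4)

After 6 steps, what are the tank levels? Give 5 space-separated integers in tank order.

Answer: 9 7 10 7 9

Derivation:
Step 1: flows [0->1,0=4,2->1,2->3,4->3] -> levels [10 6 10 6 10]
Step 2: flows [0->1,0=4,2->1,2->3,4->3] -> levels [9 8 8 8 9]
Step 3: flows [0->1,0=4,1=2,2=3,4->3] -> levels [8 9 8 9 8]
Step 4: flows [1->0,0=4,1->2,3->2,3->4] -> levels [9 7 10 7 9]
Step 5: flows [0->1,0=4,2->1,2->3,4->3] -> levels [8 9 8 9 8]
  -> period-2 cycle: step 5 state = step 3 state
  -> state at step 6: (6-3) mod 2 = 1, same as step 4 -> [9 7 10 7 9]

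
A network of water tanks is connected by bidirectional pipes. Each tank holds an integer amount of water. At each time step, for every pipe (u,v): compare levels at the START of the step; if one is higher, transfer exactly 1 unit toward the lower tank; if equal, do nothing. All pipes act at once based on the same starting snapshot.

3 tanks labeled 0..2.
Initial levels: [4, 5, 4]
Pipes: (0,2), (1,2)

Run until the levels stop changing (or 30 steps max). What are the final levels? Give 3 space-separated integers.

Step 1: flows [0=2,1->2] -> levels [4 4 5]
Step 2: flows [2->0,2->1] -> levels [5 5 3]
Step 3: flows [0->2,1->2] -> levels [4 4 5]
  -> period-2 cycle: step 3 state = step 1 state; never stabilizes
  -> state at step 30: (30-1) mod 2 = 1, same as step 2 -> [5 5 3]

Answer: 5 5 3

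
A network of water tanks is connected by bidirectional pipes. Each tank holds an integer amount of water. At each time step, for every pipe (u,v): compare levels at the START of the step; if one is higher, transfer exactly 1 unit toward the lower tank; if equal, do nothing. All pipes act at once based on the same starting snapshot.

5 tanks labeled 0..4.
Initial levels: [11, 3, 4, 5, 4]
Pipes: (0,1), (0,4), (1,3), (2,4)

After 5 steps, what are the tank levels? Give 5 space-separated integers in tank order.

Answer: 5 6 5 5 6

Derivation:
Step 1: flows [0->1,0->4,3->1,2=4] -> levels [9 5 4 4 5]
Step 2: flows [0->1,0->4,1->3,4->2] -> levels [7 5 5 5 5]
Step 3: flows [0->1,0->4,1=3,2=4] -> levels [5 6 5 5 6]
Step 4: flows [1->0,4->0,1->3,4->2] -> levels [7 4 6 6 4]
Step 5: flows [0->1,0->4,3->1,2->4] -> levels [5 6 5 5 6]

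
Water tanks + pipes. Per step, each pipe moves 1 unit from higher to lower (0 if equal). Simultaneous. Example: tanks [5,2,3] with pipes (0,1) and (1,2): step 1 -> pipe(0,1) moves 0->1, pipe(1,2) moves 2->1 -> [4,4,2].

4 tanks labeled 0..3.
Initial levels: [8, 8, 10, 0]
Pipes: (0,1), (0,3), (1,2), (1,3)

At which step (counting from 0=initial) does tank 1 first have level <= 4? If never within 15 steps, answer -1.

Answer: -1

Derivation:
Step 1: flows [0=1,0->3,2->1,1->3] -> levels [7 8 9 2]
Step 2: flows [1->0,0->3,2->1,1->3] -> levels [7 7 8 4]
Step 3: flows [0=1,0->3,2->1,1->3] -> levels [6 7 7 6]
Step 4: flows [1->0,0=3,1=2,1->3] -> levels [7 5 7 7]
Step 5: flows [0->1,0=3,2->1,3->1] -> levels [6 8 6 6]
Step 6: flows [1->0,0=3,1->2,1->3] -> levels [7 5 7 7]
  -> period-2 cycle (repeats step 4); tank 1 never drops to <=4
Tank 1 never reaches <=4 within 15 steps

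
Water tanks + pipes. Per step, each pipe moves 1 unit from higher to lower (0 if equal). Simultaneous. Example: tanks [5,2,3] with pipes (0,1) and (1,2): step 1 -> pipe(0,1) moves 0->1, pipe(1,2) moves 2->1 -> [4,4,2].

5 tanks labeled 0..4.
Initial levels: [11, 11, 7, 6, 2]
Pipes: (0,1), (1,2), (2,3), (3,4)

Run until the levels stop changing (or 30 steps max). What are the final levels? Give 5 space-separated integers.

Answer: 8 7 9 6 7

Derivation:
Step 1: flows [0=1,1->2,2->3,3->4] -> levels [11 10 7 6 3]
Step 2: flows [0->1,1->2,2->3,3->4] -> levels [10 10 7 6 4]
Step 3: flows [0=1,1->2,2->3,3->4] -> levels [10 9 7 6 5]
Step 4: flows [0->1,1->2,2->3,3->4] -> levels [9 9 7 6 6]
Step 5: flows [0=1,1->2,2->3,3=4] -> levels [9 8 7 7 6]
Step 6: flows [0->1,1->2,2=3,3->4] -> levels [8 8 8 6 7]
Step 7: flows [0=1,1=2,2->3,4->3] -> levels [8 8 7 8 6]
Step 8: flows [0=1,1->2,3->2,3->4] -> levels [8 7 9 6 7]
Step 9: flows [0->1,2->1,2->3,4->3] -> levels [7 9 7 8 6]
Step 10: flows [1->0,1->2,3->2,3->4] -> levels [8 7 9 6 7]
  -> period-2 cycle: step 10 state = step 8 state; never stabilizes
  -> state at step 30: (30-8) mod 2 = 0, same as step 8 -> [8 7 9 6 7]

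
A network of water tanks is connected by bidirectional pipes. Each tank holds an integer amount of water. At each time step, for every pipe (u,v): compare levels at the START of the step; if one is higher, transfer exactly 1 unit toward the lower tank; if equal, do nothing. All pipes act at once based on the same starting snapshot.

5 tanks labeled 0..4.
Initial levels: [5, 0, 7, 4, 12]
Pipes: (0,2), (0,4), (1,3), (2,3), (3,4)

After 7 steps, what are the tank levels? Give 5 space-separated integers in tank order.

Answer: 7 5 5 6 5

Derivation:
Step 1: flows [2->0,4->0,3->1,2->3,4->3] -> levels [7 1 5 5 10]
Step 2: flows [0->2,4->0,3->1,2=3,4->3] -> levels [7 2 6 5 8]
Step 3: flows [0->2,4->0,3->1,2->3,4->3] -> levels [7 3 6 6 6]
Step 4: flows [0->2,0->4,3->1,2=3,3=4] -> levels [5 4 7 5 7]
Step 5: flows [2->0,4->0,3->1,2->3,4->3] -> levels [7 5 5 6 5]
Step 6: flows [0->2,0->4,3->1,3->2,3->4] -> levels [5 6 7 3 7]
Step 7: flows [2->0,4->0,1->3,2->3,4->3] -> levels [7 5 5 6 5]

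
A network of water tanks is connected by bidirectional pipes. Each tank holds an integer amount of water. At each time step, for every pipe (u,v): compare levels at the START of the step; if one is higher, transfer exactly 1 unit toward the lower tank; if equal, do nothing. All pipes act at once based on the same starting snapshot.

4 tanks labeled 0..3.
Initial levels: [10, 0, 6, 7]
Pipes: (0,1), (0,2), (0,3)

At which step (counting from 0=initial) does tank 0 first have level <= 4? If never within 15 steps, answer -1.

Step 1: flows [0->1,0->2,0->3] -> levels [7 1 7 8]
Step 2: flows [0->1,0=2,3->0] -> levels [7 2 7 7]
Step 3: flows [0->1,0=2,0=3] -> levels [6 3 7 7]
Step 4: flows [0->1,2->0,3->0] -> levels [7 4 6 6]
Step 5: flows [0->1,0->2,0->3] -> levels [4 5 7 7]
Tank 0 first reaches <=4 at step 5

Answer: 5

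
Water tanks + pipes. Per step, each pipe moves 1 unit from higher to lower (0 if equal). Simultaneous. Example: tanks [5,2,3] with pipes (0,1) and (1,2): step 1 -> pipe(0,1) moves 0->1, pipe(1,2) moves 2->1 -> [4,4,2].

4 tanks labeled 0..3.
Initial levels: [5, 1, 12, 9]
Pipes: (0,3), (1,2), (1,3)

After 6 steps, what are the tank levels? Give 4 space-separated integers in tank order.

Answer: 7 7 7 6

Derivation:
Step 1: flows [3->0,2->1,3->1] -> levels [6 3 11 7]
Step 2: flows [3->0,2->1,3->1] -> levels [7 5 10 5]
Step 3: flows [0->3,2->1,1=3] -> levels [6 6 9 6]
Step 4: flows [0=3,2->1,1=3] -> levels [6 7 8 6]
Step 5: flows [0=3,2->1,1->3] -> levels [6 7 7 7]
Step 6: flows [3->0,1=2,1=3] -> levels [7 7 7 6]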